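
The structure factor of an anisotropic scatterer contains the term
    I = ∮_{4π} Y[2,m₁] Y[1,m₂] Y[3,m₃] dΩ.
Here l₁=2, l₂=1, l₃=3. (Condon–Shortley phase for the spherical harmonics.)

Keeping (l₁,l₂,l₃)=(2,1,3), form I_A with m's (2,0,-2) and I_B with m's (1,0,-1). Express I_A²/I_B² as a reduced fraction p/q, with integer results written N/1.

l's match ⇒ only the (l;m) 3-j factors differ between A and B.
A: triangle coeff Δ(2,1,3) = 1/105; Σ_t [0,0]: t=0:+1/24 = 1/24; (3j)²=1/21 [(2 1 3; 2 0 -2)], sign=-1
B: triangle coeff Δ(2,1,3) = 1/105; Σ_t [0,0]: t=0:+1/6 = 1/6; (3j)²=8/105 [(2 1 3; 1 0 -1)], sign=+1
I_A²/I_B² = (1/21)/(8/105) = 5/8

5/8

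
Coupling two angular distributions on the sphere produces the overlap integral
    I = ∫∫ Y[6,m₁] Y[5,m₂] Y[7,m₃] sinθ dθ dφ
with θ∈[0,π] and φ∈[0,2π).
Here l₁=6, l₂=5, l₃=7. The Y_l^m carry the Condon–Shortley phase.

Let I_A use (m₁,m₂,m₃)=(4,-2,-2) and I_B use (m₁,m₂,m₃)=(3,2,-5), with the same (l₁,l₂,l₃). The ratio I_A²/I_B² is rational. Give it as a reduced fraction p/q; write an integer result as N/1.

l's match ⇒ only the (l;m) 3-j factors differ between A and B.
A: triangle coeff Δ(6,5,7) = 1/174594420; Σ_t [0,2]: t=0:+1/1244160 t=1:−1/1451520 t=2:+1/19353600 = 29/174182400; (3j)²=841/554268 [(6 5 7; 4 -2 -2)], sign=-1
B: triangle coeff Δ(6,5,7) = 1/174594420; Σ_t [1,3]: t=1:−1/6220800 t=2:+1/2419200 t=3:−1/11612160 = 29/174182400; (3j)²=841/83980 [(6 5 7; 3 2 -5)], sign=+1
I_A²/I_B² = (841/554268)/(841/83980) = 5/33

5/33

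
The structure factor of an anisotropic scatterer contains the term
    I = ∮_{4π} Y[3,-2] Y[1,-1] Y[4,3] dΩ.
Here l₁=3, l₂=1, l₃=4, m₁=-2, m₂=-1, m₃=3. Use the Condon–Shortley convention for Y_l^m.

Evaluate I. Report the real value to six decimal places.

-0.282095

m-sum 0 ✓  L=8 even ✓  2≤4≤4 ✓
Π(2lᵢ+1) = 7×3×9 = 189
triangle coeff Δ(3,1,4) = 1/252
Σ_t [0,0]: t=0:+1/36 = 1/36
(3j)²=4/63 [(3 1 4; 0 0 0)], sign=+1
Σ_t [0,0]: t=0:+1/240 = 1/240
(3j)²=1/12 [(3 1 4; -2 -1 3)], sign=-1
⇒ 4πI² = 1/1
I = (-1)√(1/1/(4π)) = -0.28209479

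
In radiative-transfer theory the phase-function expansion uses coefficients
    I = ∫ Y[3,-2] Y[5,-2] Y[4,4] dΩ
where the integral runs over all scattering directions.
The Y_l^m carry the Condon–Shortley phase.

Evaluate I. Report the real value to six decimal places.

Checks pass: Σm=0; 12 even; l₃=4∈[2,8].
(2·3+1)(2·5+1)(2·4+1) = 693
Δ: 4! 2! 6! / 13! → 1/180180
sum: t=1:−1/576 t=2:+1/144 t=3:−1/576 = 1/288
3j²(3 5 4; 0 0 0) = Δ·Π!·Σ² = 20/1001  (sign +1)
sum: t=3:−1/8640 = -1/8640
3j²(3 5 4; -2 -2 4) = Δ·Π!·Σ² = 14/1287  (sign -1)
combine: 4πI² = 693·20/1001·14/1287 = 280/1859
take √, sign -1: I = -0.10947990

-0.109480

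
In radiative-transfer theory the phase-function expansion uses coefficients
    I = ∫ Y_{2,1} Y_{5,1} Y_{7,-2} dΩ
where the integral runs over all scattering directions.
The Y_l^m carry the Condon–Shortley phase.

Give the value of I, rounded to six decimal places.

Checks pass: Σm=0; 14 even; l₃=7∈[3,7].
(2·2+1)(2·5+1)(2·7+1) = 825
Δ: 0! 4! 10! / 15! → 1/15015
sum: t=0:+1/57600 = 1/57600
3j²(2 5 7; 0 0 0) = Δ·Π!·Σ² = 21/715  (sign -1)
sum: t=0:+1/103680 = 1/103680
3j²(2 5 7; 1 1 -2) = Δ·Π!·Σ² = 4/143  (sign -1)
combine: 4πI² = 825·21/715·4/143 = 1260/1859
take √, sign +1: I = 0.23224194

0.232242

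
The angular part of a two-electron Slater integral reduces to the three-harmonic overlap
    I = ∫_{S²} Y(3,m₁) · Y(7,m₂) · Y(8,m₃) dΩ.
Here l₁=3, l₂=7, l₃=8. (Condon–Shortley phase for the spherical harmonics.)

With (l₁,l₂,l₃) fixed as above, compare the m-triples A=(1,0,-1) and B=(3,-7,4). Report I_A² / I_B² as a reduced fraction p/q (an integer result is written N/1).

686/65

Same 3,7,8: normalisation and zero-m 3j drop out of the ratio.
A: Δ: 2! 4! 12! / 19! → 1/5290740; sum: t=0:+1/4838400 t=1:−1/3110400 t=2:+1/29030400 = -1/12441600; 3j²(3 7 8; 1 0 -1) = Δ·Π!·Σ² = 343/125970  (sign +1)
B: Δ: 2! 4! 12! / 19! → 1/5290740; sum: t=0:+1/22992076800 = 1/22992076800; 3j²(3 7 8; 3 -7 4) = Δ·Π!·Σ² = 1/3876  (sign +1)
I_A²/I_B² = (343/125970)/(1/3876) = 686/65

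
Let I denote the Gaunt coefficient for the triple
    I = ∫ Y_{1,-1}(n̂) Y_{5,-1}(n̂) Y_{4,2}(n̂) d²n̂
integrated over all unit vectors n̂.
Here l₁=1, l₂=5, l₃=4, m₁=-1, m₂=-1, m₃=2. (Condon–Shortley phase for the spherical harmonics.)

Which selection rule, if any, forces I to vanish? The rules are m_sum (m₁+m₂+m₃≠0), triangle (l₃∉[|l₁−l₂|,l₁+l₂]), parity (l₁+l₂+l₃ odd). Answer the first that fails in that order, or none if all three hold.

Σmᵢ = 0  ✓
l₃∈[|l₁−l₂|,l₁+l₂]=[4,6], have l₃=4  ✓
Σlᵢ = 10 ⇒ even  ✓

none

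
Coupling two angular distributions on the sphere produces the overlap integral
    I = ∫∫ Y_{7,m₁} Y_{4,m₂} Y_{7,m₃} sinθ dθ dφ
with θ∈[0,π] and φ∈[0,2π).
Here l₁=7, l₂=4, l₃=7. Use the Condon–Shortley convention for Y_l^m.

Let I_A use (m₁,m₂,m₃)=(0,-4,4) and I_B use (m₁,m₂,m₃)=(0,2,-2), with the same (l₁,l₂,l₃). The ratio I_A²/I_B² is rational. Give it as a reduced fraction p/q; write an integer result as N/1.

Shared (l₁,l₂,l₃)=(7,4,7): N and (l;000)² cancel in I_A²/I_B².
A: Δ = 4!·10!·4!/19! = 1/58198140; Racah Σ t=0..0: t=0:+1/17418240 = 1/17418240; ⇒ 3j(7 4 7; 0 -4 4)² = 175/12597, sgn -1
B: Δ = 4!·10!·4!/19! = 1/58198140; Racah Σ t=2..4: t=2:+1/1382400 t=3:−1/622080 t=4:+1/2903040 = -47/87091200; ⇒ 3j(7 4 7; 0 2 -2)² = 2209/277134, sgn +1
I_A²/I_B² = (175/12597)/(2209/277134) = 3850/2209

3850/2209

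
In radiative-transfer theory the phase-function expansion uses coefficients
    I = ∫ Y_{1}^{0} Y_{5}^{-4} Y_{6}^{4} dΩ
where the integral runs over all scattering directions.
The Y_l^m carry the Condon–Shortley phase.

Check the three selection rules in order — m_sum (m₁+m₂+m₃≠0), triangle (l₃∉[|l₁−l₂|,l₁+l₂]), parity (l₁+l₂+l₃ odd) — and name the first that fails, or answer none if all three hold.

none

m₁+m₂+m₃ = 0 − 4 + 4 = 0  ✓
triangle: |1−5|=4 ≤ l₃=6 ≤ 1+5=6  ✓
parity: l₁+l₂+l₃ = 12 is even  ✓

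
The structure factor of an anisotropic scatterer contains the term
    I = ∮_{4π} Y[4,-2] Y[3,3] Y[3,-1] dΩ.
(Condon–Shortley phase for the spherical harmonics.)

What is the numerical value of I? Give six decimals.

m-sum 0 ✓  L=10 even ✓  1≤3≤7 ✓
Π(2lᵢ+1) = 9×7×7 = 441
triangle coeff Δ(4,3,3) = 1/34650
Σ_t [1,3]: t=1:−1/72 t=2:+1/16 t=3:−1/72 = 5/144
(3j)²=2/77 [(4 3 3; 0 0 0)], sign=-1
Σ_t [4,4]: t=4:+1/192 = 1/192
(3j)²=3/77 [(4 3 3; -2 3 -1)], sign=+1
⇒ 4πI² = 54/121
I = (-1)√(54/121/(4π)) = -0.18845135

-0.188451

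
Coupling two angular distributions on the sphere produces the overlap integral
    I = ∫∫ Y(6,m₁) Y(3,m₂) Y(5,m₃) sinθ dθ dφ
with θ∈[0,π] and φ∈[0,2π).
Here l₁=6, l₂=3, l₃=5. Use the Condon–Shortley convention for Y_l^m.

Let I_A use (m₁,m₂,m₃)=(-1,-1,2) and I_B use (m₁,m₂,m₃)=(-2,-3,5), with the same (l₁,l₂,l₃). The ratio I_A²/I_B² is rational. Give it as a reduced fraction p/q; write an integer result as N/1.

5/1

l's match ⇒ only the (l;m) 3-j factors differ between A and B.
A: triangle coeff Δ(6,3,5) = 1/675675; Σ_t [0,2]: t=0:+1/241920 t=1:−1/8640 t=2:+1/5760 = 1/16128; (3j)²=5/1001 [(6 3 5; -1 -1 2)], sign=-1
B: triangle coeff Δ(6,3,5) = 1/675675; Σ_t [0,0]: t=0:+1/1935360 = 1/1935360; (3j)²=1/1001 [(6 3 5; -2 -3 5)], sign=+1
I_A²/I_B² = (5/1001)/(1/1001) = 5/1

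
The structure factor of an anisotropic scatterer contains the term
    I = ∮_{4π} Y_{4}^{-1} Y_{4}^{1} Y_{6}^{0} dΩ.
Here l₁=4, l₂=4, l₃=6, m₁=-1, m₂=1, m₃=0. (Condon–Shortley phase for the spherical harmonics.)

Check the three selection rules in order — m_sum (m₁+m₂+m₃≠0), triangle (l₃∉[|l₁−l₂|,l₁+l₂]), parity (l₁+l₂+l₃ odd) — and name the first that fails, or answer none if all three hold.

none

azimuthal sum: -1 + 1 + 0 = 0  ✓
0 ≤ 6 ≤ 8 (triangle on l)  ✓
L = 4 + 4 + 6 = 14 (even)  ✓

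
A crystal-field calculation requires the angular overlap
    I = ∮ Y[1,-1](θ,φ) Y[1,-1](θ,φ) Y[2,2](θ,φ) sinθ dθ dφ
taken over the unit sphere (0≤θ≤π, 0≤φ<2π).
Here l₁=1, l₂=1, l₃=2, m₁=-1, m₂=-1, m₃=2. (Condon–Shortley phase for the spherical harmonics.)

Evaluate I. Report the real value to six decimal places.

Rules hold: Σm=0, L=4 even, 0≤2≤2.
N = 3·3·5 = 45
Δ = 0!·2!·2!/5! = 1/30
Racah Σ t=0..0: t=0:+1/1 = 1/1
⇒ 3j(1 1 2; 0 0 0)² = 2/15, sgn +1
Racah Σ t=0..0: t=0:+1/4 = 1/4
⇒ 3j(1 1 2; -1 -1 2)² = 1/5, sgn +1
4πI² = N·(3j₀)²·(3jₘ)² = 6/5
I = +1·√(1.2/4π) = 0.30901936

0.309019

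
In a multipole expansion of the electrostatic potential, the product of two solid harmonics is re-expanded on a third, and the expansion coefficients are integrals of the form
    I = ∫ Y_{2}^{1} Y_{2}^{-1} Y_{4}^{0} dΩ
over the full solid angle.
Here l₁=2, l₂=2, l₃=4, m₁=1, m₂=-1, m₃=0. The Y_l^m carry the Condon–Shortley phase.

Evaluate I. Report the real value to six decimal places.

Rules hold: Σm=0, L=8 even, 0≤4≤4.
N = 5·5·9 = 225
Δ = 0!·4!·4!/9! = 1/630
Racah Σ t=0..0: t=0:+1/16 = 1/16
⇒ 3j(2 2 4; 0 0 0)² = 2/35, sgn +1
Racah Σ t=0..0: t=0:+1/36 = 1/36
⇒ 3j(2 2 4; 1 -1 0)² = 8/315, sgn +1
4πI² = N·(3j₀)²·(3jₘ)² = 16/49
I = +1·√(0.326531/4π) = 0.16119702

0.161197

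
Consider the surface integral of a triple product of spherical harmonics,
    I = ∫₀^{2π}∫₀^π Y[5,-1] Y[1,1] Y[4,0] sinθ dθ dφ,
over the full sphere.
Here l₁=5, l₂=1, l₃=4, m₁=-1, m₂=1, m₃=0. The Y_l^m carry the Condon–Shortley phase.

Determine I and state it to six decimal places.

-0.190188

Checks pass: Σm=0; 10 even; l₃=4∈[4,6].
(2·5+1)(2·1+1)(2·4+1) = 297
Δ: 2! 8! 0! / 11! → 1/495
sum: t=1:−1/576 = -1/576
3j²(5 1 4; 0 0 0) = Δ·Π!·Σ² = 5/99  (sign -1)
sum: t=2:+1/1152 = 1/1152
3j²(5 1 4; -1 1 0) = Δ·Π!·Σ² = 1/33  (sign +1)
combine: 4πI² = 297·5/99·1/33 = 5/11
take √, sign -1: I = -0.19018827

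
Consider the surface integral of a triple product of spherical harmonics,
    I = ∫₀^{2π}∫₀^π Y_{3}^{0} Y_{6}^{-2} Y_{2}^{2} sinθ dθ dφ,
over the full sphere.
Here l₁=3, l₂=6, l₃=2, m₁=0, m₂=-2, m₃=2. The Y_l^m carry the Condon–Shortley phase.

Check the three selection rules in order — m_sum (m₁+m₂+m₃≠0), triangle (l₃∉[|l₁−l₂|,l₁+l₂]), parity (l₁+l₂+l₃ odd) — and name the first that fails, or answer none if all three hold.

triangle

m₁+m₂+m₃ = 0 − 2 + 2 = 0  ✓
triangle: |3−6|=3 ≤ l₃=2 ≤ 3+6=9  ✗
parity: l₁+l₂+l₃ = 11 is odd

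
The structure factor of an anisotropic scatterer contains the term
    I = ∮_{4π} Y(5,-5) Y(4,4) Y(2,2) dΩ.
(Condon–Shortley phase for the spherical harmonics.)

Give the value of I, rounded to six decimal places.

0.000000

m-sum = -5 + 4 + 2 = 1 ≠ 0 ⇒ I = 0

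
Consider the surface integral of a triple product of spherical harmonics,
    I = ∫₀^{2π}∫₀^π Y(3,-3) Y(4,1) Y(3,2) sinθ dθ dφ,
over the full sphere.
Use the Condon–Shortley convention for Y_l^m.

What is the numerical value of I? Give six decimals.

Rules hold: Σm=0, L=10 even, 1≤3≤7.
N = 7·9·7 = 441
Δ = 4!·2!·4!/11! = 1/34650
Racah Σ t=1..3: t=1:−1/72 t=2:+1/16 t=3:−1/72 = 5/144
⇒ 3j(3 4 3; 0 0 0)² = 2/77, sgn -1
Racah Σ t=4..4: t=4:+1/288 = 1/288
⇒ 3j(3 4 3; -3 1 2)² = 5/231, sgn -1
4πI² = N·(3j₀)²·(3jₘ)² = 30/121
I = +1·√(0.247934/4π) = 0.14046335

0.140463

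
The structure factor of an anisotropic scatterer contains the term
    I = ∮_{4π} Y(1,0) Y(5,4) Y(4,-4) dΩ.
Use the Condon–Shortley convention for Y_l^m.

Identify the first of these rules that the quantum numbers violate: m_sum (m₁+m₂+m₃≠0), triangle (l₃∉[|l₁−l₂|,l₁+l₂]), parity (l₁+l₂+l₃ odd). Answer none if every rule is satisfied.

Σmᵢ = 0  ✓
l₃∈[|l₁−l₂|,l₁+l₂]=[4,6], have l₃=4  ✓
Σlᵢ = 10 ⇒ even  ✓

none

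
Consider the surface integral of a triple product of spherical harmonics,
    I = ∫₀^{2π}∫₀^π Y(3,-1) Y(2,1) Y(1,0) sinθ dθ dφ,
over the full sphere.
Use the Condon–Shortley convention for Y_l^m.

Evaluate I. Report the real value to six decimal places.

Rules hold: Σm=0, L=6 even, 1≤1≤5.
N = 7·5·3 = 105
Δ = 4!·2!·0!/7! = 1/105
Racah Σ t=2..2: t=2:+1/4 = 1/4
⇒ 3j(3 2 1; 0 0 0)² = 3/35, sgn -1
Racah Σ t=3..3: t=3:−1/6 = -1/6
⇒ 3j(3 2 1; -1 1 0)² = 8/105, sgn +1
4πI² = N·(3j₀)²·(3jₘ)² = 24/35
I = -1·√(0.685714/4π) = -0.23359668

-0.233597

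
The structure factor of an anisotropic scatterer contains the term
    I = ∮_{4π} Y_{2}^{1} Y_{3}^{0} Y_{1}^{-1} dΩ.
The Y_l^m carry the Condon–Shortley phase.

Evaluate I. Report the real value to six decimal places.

0.143048

Rules hold: Σm=0, L=6 even, 1≤1≤5.
N = 5·7·3 = 105
Δ = 4!·0!·2!/7! = 1/105
Racah Σ t=2..2: t=2:+1/4 = 1/4
⇒ 3j(2 3 1; 0 0 0)² = 3/35, sgn -1
Racah Σ t=1..1: t=1:−1/12 = -1/12
⇒ 3j(2 3 1; 1 0 -1)² = 1/35, sgn -1
4πI² = N·(3j₀)²·(3jₘ)² = 9/35
I = +1·√(0.257143/4π) = 0.14304817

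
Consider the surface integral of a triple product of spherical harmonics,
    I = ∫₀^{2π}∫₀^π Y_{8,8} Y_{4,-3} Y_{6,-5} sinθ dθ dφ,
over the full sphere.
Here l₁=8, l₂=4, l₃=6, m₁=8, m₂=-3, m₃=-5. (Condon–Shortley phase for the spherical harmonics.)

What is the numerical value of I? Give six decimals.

Rules hold: Σm=0, L=18 even, 4≤6≤12.
N = 17·9·13 = 1989
Δ = 6!·10!·2!/19! = 1/23279256
Racah Σ t=2..4: t=2:+1/1658880 t=3:−1/518400 t=4:+1/1658880 = -1/1382400
⇒ 3j(8 4 6; 0 0 0)² = 504/46189, sgn -1
Racah Σ t=0..0: t=0:+1/2612736000 = 1/2612736000
⇒ 3j(8 4 6; 8 -3 -5)² = 77/2907, sgn -1
4πI² = N·(3j₀)²·(3jₘ)² = 3528/6137
I = +1·√(0.574874/4π) = 0.21388548

0.213885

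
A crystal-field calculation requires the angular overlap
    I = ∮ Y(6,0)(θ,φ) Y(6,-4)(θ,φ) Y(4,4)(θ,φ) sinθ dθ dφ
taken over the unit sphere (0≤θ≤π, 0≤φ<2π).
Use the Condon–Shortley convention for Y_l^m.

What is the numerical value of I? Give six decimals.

Checks pass: Σm=0; 16 even; l₃=4∈[0,12].
(2·6+1)(2·6+1)(2·4+1) = 1521
Δ: 8! 4! 4! / 17! → 1/15315300
sum: t=2:+1/829440 t=3:−1/25920 t=4:+1/9216 t=5:−1/25920 t=6:+1/829440 = 7/207360
3j²(6 6 4; 0 0 0) = Δ·Π!·Σ² = 28/2431  (sign +1)
sum: t=2:+1/829440 = 1/829440
3j²(6 6 4; 0 -4 4) = Δ·Π!·Σ² = 35/2431  (sign +1)
combine: 4πI² = 1521·28/2431·35/2431 = 8820/34969
take √, sign +1: I = 0.14167322

0.141673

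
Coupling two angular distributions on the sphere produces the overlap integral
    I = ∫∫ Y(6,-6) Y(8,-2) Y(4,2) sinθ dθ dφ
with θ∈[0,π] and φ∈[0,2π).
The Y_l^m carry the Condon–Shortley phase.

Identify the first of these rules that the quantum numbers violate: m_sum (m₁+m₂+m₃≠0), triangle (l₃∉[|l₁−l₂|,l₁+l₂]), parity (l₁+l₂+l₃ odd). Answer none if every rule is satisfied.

m_sum

m₁+m₂+m₃ = -6 − 2 + 2 = -6  ✗
triangle: |6−8|=2 ≤ l₃=4 ≤ 6+8=14
parity: l₁+l₂+l₃ = 18 is even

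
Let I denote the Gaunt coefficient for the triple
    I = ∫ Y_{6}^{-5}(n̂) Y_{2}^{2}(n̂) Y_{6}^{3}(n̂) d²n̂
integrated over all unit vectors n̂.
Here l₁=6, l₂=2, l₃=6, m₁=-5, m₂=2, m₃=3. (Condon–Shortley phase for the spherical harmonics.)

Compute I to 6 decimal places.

0.120286

Checks pass: Σm=0; 14 even; l₃=6∈[4,8].
(2·6+1)(2·2+1)(2·6+1) = 845
Δ: 2! 10! 2! / 15! → 1/90090
sum: t=0:+1/69120 t=1:−1/14400 t=2:+1/69120 = -7/172800
3j²(6 2 6; 0 0 0) = Δ·Π!·Σ² = 14/715  (sign -1)
sum: t=2:+1/1451520 = 1/1451520
3j²(6 2 6; -5 2 3) = Δ·Π!·Σ² = 1/91  (sign -1)
combine: 4πI² = 845·14/715·1/91 = 2/11
take √, sign +1: I = 0.12028562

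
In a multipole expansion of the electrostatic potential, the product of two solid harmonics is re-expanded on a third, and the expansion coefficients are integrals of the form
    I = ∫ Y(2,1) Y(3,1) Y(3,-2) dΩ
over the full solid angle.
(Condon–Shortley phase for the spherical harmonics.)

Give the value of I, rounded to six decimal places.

0.162868

m-sum 0 ✓  L=8 even ✓  1≤3≤5 ✓
Π(2lᵢ+1) = 5×7×7 = 245
triangle coeff Δ(2,3,3) = 1/3780
Σ_t [0,2]: t=0:+1/24 t=1:−1/4 t=2:+1/24 = -1/6
(3j)²=4/105 [(2 3 3; 0 0 0)], sign=+1
Σ_t [0,1]: t=0:+1/48 t=1:−1/12 = -1/16
(3j)²=1/28 [(2 3 3; 1 1 -2)], sign=+1
⇒ 4πI² = 1/3
I = (+1)√(1/3/(4π)) = 0.16286750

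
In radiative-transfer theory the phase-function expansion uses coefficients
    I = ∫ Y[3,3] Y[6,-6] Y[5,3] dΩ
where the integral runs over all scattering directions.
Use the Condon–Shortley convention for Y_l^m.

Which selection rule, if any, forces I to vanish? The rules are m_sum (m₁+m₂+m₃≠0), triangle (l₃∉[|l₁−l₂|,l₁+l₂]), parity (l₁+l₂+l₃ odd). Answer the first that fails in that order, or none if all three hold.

Σmᵢ = 0  ✓
l₃∈[|l₁−l₂|,l₁+l₂]=[3,9], have l₃=5  ✓
Σlᵢ = 14 ⇒ even  ✓

none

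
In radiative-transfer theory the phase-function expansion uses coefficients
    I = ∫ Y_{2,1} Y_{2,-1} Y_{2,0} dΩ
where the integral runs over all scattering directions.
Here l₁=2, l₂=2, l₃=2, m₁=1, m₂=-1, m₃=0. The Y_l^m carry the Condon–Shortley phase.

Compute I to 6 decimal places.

Rules hold: Σm=0, L=6 even, 0≤2≤4.
N = 5·5·5 = 125
Δ = 2!·2!·2!/7! = 1/630
Racah Σ t=0..2: t=0:+1/8 t=1:−1/1 t=2:+1/8 = -3/4
⇒ 3j(2 2 2; 0 0 0)² = 2/35, sgn -1
Racah Σ t=0..1: t=0:+1/2 t=1:−1/4 = 1/4
⇒ 3j(2 2 2; 1 -1 0)² = 1/70, sgn +1
4πI² = N·(3j₀)²·(3jₘ)² = 5/49
I = -1·√(0.102041/4π) = -0.09011188

-0.090112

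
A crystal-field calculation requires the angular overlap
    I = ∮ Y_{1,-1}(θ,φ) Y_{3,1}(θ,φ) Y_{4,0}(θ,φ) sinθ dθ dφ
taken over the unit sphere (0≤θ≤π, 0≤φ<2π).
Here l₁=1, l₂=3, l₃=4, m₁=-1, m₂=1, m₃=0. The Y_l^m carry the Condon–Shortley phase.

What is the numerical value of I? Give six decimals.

0.150786

Rules hold: Σm=0, L=8 even, 2≤4≤4.
N = 3·7·9 = 189
Δ = 0!·2!·6!/9! = 1/252
Racah Σ t=0..0: t=0:+1/36 = 1/36
⇒ 3j(1 3 4; 0 0 0)² = 4/63, sgn +1
Racah Σ t=0..0: t=0:+1/96 = 1/96
⇒ 3j(1 3 4; -1 1 0)² = 1/42, sgn +1
4πI² = N·(3j₀)²·(3jₘ)² = 2/7
I = +1·√(0.285714/4π) = 0.15078601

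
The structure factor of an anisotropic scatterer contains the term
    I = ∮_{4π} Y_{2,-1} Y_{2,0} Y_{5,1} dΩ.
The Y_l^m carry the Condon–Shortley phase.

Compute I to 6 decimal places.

0.000000

|2−2|≤5≤2+2 violated ⇒ I = 0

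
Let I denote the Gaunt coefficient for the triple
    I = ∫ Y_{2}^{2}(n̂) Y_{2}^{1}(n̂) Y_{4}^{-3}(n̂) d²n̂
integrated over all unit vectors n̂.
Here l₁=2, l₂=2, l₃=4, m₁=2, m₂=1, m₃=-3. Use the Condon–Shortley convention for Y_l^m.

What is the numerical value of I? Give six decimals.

-0.238414

m-sum 0 ✓  L=8 even ✓  0≤4≤4 ✓
Π(2lᵢ+1) = 5×5×9 = 225
triangle coeff Δ(2,2,4) = 1/630
Σ_t [0,0]: t=0:+1/16 = 1/16
(3j)²=2/35 [(2 2 4; 0 0 0)], sign=+1
Σ_t [0,0]: t=0:+1/144 = 1/144
(3j)²=1/18 [(2 2 4; 2 1 -3)], sign=-1
⇒ 4πI² = 5/7
I = (-1)√(5/7/(4π)) = -0.23841361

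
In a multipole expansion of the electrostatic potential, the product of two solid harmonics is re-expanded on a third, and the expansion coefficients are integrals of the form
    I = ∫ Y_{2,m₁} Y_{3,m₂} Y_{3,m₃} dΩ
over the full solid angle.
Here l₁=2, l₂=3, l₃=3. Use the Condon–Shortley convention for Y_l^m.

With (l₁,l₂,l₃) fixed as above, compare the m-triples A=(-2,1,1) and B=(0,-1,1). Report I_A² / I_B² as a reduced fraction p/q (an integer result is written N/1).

8/3

l's match ⇒ only the (l;m) 3-j factors differ between A and B.
A: triangle coeff Δ(2,3,3) = 1/3780; Σ_t [2,2]: t=2:+1/16 = 1/16; (3j)²=2/35 [(2 3 3; -2 1 1)], sign=+1
B: triangle coeff Δ(2,3,3) = 1/3780; Σ_t [0,2]: t=0:+1/16 t=1:−1/6 t=2:+1/96 = -3/32; (3j)²=3/140 [(2 3 3; 0 -1 1)], sign=-1
I_A²/I_B² = (2/35)/(3/140) = 8/3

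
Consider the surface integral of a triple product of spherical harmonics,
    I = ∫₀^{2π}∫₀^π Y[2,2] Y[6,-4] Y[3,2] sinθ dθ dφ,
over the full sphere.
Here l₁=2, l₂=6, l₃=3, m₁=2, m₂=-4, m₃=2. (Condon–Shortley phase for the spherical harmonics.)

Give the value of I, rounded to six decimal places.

0.000000

|2−6|≤3≤2+6 violated ⇒ I = 0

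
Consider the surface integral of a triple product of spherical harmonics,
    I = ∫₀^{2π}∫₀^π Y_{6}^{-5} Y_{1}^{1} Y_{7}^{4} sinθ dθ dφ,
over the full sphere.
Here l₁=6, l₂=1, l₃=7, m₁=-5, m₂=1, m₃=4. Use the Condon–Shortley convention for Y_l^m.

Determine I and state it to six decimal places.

0.060604

Checks pass: Σm=0; 14 even; l₃=7∈[5,7].
(2·6+1)(2·1+1)(2·7+1) = 585
Δ: 0! 12! 2! / 15! → 1/1365
sum: t=0:+1/518400 = 1/518400
3j²(6 1 7; 0 0 0) = Δ·Π!·Σ² = 7/195  (sign -1)
sum: t=0:+1/79833600 = 1/79833600
3j²(6 1 7; -5 1 4) = Δ·Π!·Σ² = 1/455  (sign -1)
combine: 4πI² = 585·7/195·1/455 = 3/65
take √, sign +1: I = 0.06060368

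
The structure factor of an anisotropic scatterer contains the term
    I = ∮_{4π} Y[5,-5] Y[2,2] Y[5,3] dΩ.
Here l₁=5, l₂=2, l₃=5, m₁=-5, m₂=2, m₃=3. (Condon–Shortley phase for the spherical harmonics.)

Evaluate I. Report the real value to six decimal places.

0.088588

m-sum 0 ✓  L=12 even ✓  3≤5≤7 ✓
Π(2lᵢ+1) = 11×5×11 = 605
triangle coeff Δ(5,2,5) = 1/38610
Σ_t [0,2]: t=0:+1/2880 t=1:−1/576 t=2:+1/2880 = -1/960
(3j)²=10/429 [(5 2 5; 0 0 0)], sign=+1
Σ_t [2,2]: t=2:+1/161280 = 1/161280
(3j)²=1/143 [(5 2 5; -5 2 3)], sign=+1
⇒ 4πI² = 50/507
I = (+1)√(50/507/(4π)) = 0.08858824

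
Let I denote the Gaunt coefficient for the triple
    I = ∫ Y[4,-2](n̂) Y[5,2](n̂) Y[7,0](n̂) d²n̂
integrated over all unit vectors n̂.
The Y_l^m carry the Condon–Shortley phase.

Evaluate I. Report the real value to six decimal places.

Checks pass: Σm=0; 16 even; l₃=7∈[1,9].
(2·4+1)(2·5+1)(2·7+1) = 1485
Δ: 2! 6! 8! / 17! → 1/6126120
sum: t=0:+1/69120 t=1:−1/20736 t=2:+1/69120 = -1/51840
3j²(4 5 7; 0 0 0) = Δ·Π!·Σ² = 280/21879  (sign +1)
sum: t=0:+1/7257600 t=1:−1/172800 t=2:+1/69120 = 1/113400
3j²(4 5 7; -2 2 0) = Δ·Π!·Σ² = 512/36465  (sign -1)
combine: 4πI² = 1485·280/21879·512/36465 = 143360/537251
take √, sign -1: I = -0.14572043

-0.145720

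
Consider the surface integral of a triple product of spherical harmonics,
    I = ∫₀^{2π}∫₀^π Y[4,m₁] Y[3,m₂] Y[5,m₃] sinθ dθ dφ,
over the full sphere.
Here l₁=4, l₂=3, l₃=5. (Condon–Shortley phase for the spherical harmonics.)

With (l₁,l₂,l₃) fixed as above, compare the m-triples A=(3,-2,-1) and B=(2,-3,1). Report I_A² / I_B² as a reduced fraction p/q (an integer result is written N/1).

847/675

Shared (l₁,l₂,l₃)=(4,3,5): N and (l;000)² cancel in I_A²/I_B².
A: Δ = 2!·6!·4!/13! = 1/180180; Racah Σ t=0..1: t=0:+1/1440 t=1:−1/17280 = 11/17280; ⇒ 3j(4 3 5; 3 -2 -1)² = 11/468, sgn +1
B: Δ = 2!·6!·4!/13! = 1/180180; Racah Σ t=0..0: t=0:+1/2304 = 1/2304; ⇒ 3j(4 3 5; 2 -3 1)² = 75/4004, sgn +1
I_A²/I_B² = (11/468)/(75/4004) = 847/675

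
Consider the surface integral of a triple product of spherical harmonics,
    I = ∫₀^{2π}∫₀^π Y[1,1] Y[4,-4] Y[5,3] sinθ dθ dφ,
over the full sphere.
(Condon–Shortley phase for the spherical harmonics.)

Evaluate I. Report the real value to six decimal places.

-0.049106

m-sum 0 ✓  L=10 even ✓  3≤5≤5 ✓
Π(2lᵢ+1) = 3×9×11 = 297
triangle coeff Δ(1,4,5) = 1/495
Σ_t [0,0]: t=0:+1/576 = 1/576
(3j)²=5/99 [(1 4 5; 0 0 0)], sign=-1
Σ_t [0,0]: t=0:+1/80640 = 1/80640
(3j)²=1/495 [(1 4 5; 1 -4 3)], sign=+1
⇒ 4πI² = 1/33
I = (-1)√(1/33/(4π)) = -0.04910640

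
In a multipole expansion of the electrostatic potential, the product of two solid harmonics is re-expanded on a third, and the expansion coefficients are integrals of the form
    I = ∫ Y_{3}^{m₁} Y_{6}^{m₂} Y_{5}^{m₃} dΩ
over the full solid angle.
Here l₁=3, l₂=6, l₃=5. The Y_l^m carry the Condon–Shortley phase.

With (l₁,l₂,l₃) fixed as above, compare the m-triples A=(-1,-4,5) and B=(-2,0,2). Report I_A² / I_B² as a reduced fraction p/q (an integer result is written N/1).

6/7

Shared (l₁,l₂,l₃)=(3,6,5): N and (l;000)² cancel in I_A²/I_B².
A: Δ = 4!·2!·8!/15! = 1/675675; Racah Σ t=2..2: t=2:+1/322560 = 1/322560; ⇒ 3j(3 6 5; -1 -4 5)² = 18/1001, sgn +1
B: Δ = 4!·2!·8!/15! = 1/675675; Racah Σ t=3..4: t=3:−1/8640 t=4:+1/34560 = -1/11520; ⇒ 3j(3 6 5; -2 0 2)² = 3/143, sgn +1
I_A²/I_B² = (18/1001)/(3/143) = 6/7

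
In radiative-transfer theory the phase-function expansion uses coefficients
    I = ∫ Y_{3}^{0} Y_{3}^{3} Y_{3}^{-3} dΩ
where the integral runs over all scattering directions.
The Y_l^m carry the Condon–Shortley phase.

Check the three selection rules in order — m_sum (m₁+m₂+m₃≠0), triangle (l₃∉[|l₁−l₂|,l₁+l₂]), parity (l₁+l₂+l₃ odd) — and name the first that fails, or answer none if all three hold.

parity

m₁+m₂+m₃ = 0 + 3 − 3 = 0  ✓
triangle: |3−3|=0 ≤ l₃=3 ≤ 3+3=6  ✓
parity: l₁+l₂+l₃ = 9 is odd  ✗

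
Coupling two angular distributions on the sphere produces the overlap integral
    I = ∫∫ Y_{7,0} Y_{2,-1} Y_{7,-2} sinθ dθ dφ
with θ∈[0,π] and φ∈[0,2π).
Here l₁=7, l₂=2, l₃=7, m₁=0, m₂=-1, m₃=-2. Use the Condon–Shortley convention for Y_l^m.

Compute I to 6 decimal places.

0.000000

0 − 1 − 2 = -3 ≠ 0: azimuthal integral kills it; I = 0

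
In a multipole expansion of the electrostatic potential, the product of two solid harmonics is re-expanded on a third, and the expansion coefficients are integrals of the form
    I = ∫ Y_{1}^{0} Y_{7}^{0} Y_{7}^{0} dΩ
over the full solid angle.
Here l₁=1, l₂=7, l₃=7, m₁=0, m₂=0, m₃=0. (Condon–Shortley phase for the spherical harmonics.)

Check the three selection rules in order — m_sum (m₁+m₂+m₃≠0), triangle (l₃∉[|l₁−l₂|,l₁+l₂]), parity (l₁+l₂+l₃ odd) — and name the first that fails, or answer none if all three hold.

parity

azimuthal sum: 0 + 0 + 0 = 0  ✓
6 ≤ 7 ≤ 8 (triangle on l)  ✓
L = 1 + 7 + 7 = 15 (odd)  ✗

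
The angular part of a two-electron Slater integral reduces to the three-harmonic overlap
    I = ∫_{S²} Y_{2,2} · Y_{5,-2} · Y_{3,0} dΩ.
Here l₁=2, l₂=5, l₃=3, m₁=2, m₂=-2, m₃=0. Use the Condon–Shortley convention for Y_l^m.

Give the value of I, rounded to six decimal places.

0.141758

Rules hold: Σm=0, L=10 even, 3≤3≤7.
N = 5·11·7 = 385
Δ = 4!·0!·6!/11! = 1/2310
Racah Σ t=2..2: t=2:+1/144 = 1/144
⇒ 3j(2 5 3; 0 0 0)² = 10/231, sgn -1
Racah Σ t=0..0: t=0:+1/864 = 1/864
⇒ 3j(2 5 3; 2 -2 0)² = 1/66, sgn -1
4πI² = N·(3j₀)²·(3jₘ)² = 25/99
I = +1·√(0.252525/4π) = 0.14175797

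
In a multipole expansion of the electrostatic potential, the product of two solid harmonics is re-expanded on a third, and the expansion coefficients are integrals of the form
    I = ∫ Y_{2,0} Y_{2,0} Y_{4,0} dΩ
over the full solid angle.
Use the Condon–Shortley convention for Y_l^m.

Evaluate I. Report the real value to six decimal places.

0.241796

m-sum 0 ✓  L=8 even ✓  0≤4≤4 ✓
Π(2lᵢ+1) = 5×5×9 = 225
triangle coeff Δ(2,2,4) = 1/630
Σ_t [0,0]: t=0:+1/16 = 1/16
(3j)²=2/35 [(2 2 4; 0 0 0)], sign=+1
(m-triple is (0,0,0) — same symbol as above.)
⇒ 4πI² = 36/49
I = (+1)√(36/49/(4π)) = 0.24179554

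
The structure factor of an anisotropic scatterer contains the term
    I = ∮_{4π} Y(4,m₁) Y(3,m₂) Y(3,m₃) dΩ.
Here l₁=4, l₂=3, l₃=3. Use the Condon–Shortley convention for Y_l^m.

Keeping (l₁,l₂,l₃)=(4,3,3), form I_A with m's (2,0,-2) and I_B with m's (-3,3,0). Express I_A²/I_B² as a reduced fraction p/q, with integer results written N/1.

Same 4,3,3: normalisation and zero-m 3j drop out of the ratio.
A: Δ: 4! 4! 2! / 11! → 1/34650; sum: t=1:−1/72 t=2:+1/96 = -1/288; 3j²(4 3 3; 2 0 -2) = Δ·Π!·Σ² = 1/462  (sign +1)
B: Δ: 4! 4! 2! / 11! → 1/34650; sum: t=4:+1/288 = 1/288; 3j²(4 3 3; -3 3 0) = Δ·Π!·Σ² = 1/22  (sign -1)
I_A²/I_B² = (1/462)/(1/22) = 1/21

1/21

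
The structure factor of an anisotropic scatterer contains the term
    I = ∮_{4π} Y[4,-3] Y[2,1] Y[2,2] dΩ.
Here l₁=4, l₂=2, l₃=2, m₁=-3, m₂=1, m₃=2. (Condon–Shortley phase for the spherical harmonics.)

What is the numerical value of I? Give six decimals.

-0.238414

Rules hold: Σm=0, L=8 even, 2≤2≤6.
N = 9·5·5 = 225
Δ = 4!·4!·0!/9! = 1/630
Racah Σ t=2..2: t=2:+1/16 = 1/16
⇒ 3j(4 2 2; 0 0 0)² = 2/35, sgn +1
Racah Σ t=3..3: t=3:−1/144 = -1/144
⇒ 3j(4 2 2; -3 1 2)² = 1/18, sgn -1
4πI² = N·(3j₀)²·(3jₘ)² = 5/7
I = -1·√(0.714286/4π) = -0.23841361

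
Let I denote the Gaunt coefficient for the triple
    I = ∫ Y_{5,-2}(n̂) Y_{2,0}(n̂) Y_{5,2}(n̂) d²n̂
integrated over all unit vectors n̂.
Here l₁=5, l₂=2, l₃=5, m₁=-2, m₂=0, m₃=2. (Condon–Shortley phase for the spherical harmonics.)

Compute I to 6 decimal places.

m-sum 0 ✓  L=12 even ✓  3≤5≤7 ✓
Π(2lᵢ+1) = 11×5×11 = 605
triangle coeff Δ(5,2,5) = 1/38610
Σ_t [0,2]: t=0:+1/2880 t=1:−1/576 t=2:+1/2880 = -1/960
(3j)²=10/429 [(5 2 5; 0 0 0)], sign=+1
Σ_t [0,2]: t=0:+1/20160 t=1:−1/1440 t=2:+1/2880 = -1/3360
(3j)²=6/715 [(5 2 5; -2 0 2)], sign=+1
⇒ 4πI² = 20/169
I = (+1)√(20/169/(4π)) = 0.09704356

0.097044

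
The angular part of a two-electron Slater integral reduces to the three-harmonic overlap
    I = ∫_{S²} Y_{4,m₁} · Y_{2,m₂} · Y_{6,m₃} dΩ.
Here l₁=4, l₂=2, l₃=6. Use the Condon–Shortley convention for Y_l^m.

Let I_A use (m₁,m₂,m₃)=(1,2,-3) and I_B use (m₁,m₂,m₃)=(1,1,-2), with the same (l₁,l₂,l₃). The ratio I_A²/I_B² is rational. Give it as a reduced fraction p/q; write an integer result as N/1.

9/16

Shared (l₁,l₂,l₃)=(4,2,6): N and (l;000)² cancel in I_A²/I_B².
A: Δ = 0!·8!·4!/13! = 1/6435; Racah Σ t=0..0: t=0:+1/17280 = 1/17280; ⇒ 3j(4 2 6; 1 2 -3)² = 14/715, sgn -1
B: Δ = 0!·8!·4!/13! = 1/6435; Racah Σ t=0..0: t=0:+1/4320 = 1/4320; ⇒ 3j(4 2 6; 1 1 -2)² = 224/6435, sgn +1
I_A²/I_B² = (14/715)/(224/6435) = 9/16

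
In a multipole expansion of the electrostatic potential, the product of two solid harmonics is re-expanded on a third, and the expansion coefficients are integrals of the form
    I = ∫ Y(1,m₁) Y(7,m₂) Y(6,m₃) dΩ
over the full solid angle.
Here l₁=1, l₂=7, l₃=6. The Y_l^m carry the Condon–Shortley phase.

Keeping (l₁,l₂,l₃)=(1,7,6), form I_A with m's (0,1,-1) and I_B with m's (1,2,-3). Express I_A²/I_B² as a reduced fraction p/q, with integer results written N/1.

24/5

l's match ⇒ only the (l;m) 3-j factors differ between A and B.
A: triangle coeff Δ(1,7,6) = 1/1365; Σ_t [1,1]: t=1:−1/604800 = -1/604800; (3j)²=16/455 [(1 7 6; 0 1 -1)], sign=+1
B: triangle coeff Δ(1,7,6) = 1/1365; Σ_t [0,0]: t=0:+1/4354560 = 1/4354560; (3j)²=2/273 [(1 7 6; 1 2 -3)], sign=-1
I_A²/I_B² = (16/455)/(2/273) = 24/5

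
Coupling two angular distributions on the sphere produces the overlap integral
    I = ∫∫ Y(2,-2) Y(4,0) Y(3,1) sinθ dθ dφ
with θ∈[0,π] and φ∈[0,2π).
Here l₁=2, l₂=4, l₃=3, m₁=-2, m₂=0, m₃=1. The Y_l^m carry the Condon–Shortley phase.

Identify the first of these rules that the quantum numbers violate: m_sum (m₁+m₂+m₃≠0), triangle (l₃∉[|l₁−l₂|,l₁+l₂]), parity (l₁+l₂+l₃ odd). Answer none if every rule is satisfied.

m_sum

azimuthal sum: -2 + 0 + 1 = -1  ✗
2 ≤ 3 ≤ 6 (triangle on l)
L = 2 + 4 + 3 = 9 (odd)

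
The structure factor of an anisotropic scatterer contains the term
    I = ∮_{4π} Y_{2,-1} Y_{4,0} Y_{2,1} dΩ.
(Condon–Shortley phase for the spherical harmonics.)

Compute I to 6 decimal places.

Rules hold: Σm=0, L=8 even, 2≤2≤6.
N = 5·9·5 = 225
Δ = 4!·0!·4!/9! = 1/630
Racah Σ t=2..2: t=2:+1/16 = 1/16
⇒ 3j(2 4 2; 0 0 0)² = 2/35, sgn +1
Racah Σ t=3..3: t=3:−1/36 = -1/36
⇒ 3j(2 4 2; -1 0 1)² = 8/315, sgn +1
4πI² = N·(3j₀)²·(3jₘ)² = 16/49
I = +1·√(0.326531/4π) = 0.16119702

0.161197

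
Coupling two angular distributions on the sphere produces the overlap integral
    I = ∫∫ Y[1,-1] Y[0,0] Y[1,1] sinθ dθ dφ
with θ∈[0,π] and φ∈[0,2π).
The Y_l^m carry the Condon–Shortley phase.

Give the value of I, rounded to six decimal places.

Checks pass: Σm=0; 2 even; l₃=1∈[1,1].
(2·1+1)(2·0+1)(2·1+1) = 9
Δ: 0! 2! 0! / 3! → 1/3
sum: t=0:+1/1 = 1/1
3j²(1 0 1; 0 0 0) = Δ·Π!·Σ² = 1/3  (sign -1)
sum: t=0:+1/2 = 1/2
3j²(1 0 1; -1 0 1) = Δ·Π!·Σ² = 1/3  (sign +1)
combine: 4πI² = 9·1/3·1/3 = 1/1
take √, sign -1: I = -0.28209479

-0.282095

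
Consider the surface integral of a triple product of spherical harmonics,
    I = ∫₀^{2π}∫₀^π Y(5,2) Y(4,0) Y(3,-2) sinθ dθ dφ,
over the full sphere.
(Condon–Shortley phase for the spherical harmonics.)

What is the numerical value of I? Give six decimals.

Rules hold: Σm=0, L=12 even, 1≤3≤9.
N = 11·9·7 = 693
Δ = 6!·4!·2!/13! = 1/180180
Racah Σ t=2..4: t=2:+1/576 t=3:−1/144 t=4:+1/576 = -1/288
⇒ 3j(5 4 3; 0 0 0)² = 20/1001, sgn +1
Racah Σ t=2..3: t=2:+1/576 t=3:−1/864 = 1/1728
⇒ 3j(5 4 3; 2 0 -2)² = 5/1287, sgn -1
4πI² = N·(3j₀)²·(3jₘ)² = 100/1859
I = -1·√(0.0537924/4π) = -0.06542675

-0.065427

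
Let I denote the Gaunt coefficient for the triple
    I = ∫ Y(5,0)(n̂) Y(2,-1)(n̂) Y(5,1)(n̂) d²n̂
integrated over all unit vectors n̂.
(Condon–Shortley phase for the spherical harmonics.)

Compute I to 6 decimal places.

-0.036166

Checks pass: Σm=0; 12 even; l₃=5∈[3,7].
(2·5+1)(2·2+1)(2·5+1) = 605
Δ: 2! 8! 2! / 13! → 1/38610
sum: t=0:+1/2880 t=1:−1/576 t=2:+1/2880 = -1/960
3j²(5 2 5; 0 0 0) = Δ·Π!·Σ² = 10/429  (sign +1)
sum: t=0:+1/1440 t=1:−1/1152 = -1/5760
3j²(5 2 5; 0 -1 1) = Δ·Π!·Σ² = 1/858  (sign -1)
combine: 4πI² = 605·10/429·1/858 = 25/1521
take √, sign -1: I = -0.03616600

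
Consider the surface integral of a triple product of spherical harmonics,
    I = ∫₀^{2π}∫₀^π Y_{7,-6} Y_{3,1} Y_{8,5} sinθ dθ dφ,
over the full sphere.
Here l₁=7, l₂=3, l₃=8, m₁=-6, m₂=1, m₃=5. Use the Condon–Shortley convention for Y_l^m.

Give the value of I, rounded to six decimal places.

0.166985

Rules hold: Σm=0, L=18 even, 4≤8≤10.
N = 15·7·17 = 1785
Δ = 2!·12!·4!/19! = 1/5290740
Racah Σ t=0..2: t=0:+1/7257600 t=1:−1/2073600 t=2:+1/7257600 = -1/4838400
⇒ 3j(7 3 8; 0 0 0)² = 252/20995, sgn -1
Racah Σ t=1..2: t=1:−1/2874009600 t=2:+1/319334400 = 1/359251200
⇒ 3j(7 3 8; -6 1 5)² = 1664/101745, sgn -1
4πI² = N·(3j₀)²·(3jₘ)² = 10752/30685
I = +1·√(0.350399/4π) = 0.16698468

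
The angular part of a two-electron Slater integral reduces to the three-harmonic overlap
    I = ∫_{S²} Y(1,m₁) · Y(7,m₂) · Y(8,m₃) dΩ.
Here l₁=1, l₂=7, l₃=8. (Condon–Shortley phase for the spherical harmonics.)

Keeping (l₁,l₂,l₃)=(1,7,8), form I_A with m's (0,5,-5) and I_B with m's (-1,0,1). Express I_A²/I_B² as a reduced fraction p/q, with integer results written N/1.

13/12

l's match ⇒ only the (l;m) 3-j factors differ between A and B.
A: triangle coeff Δ(1,7,8) = 1/2040; Σ_t [0,0]: t=0:+1/958003200 = 1/958003200; (3j)²=13/680 [(1 7 8; 0 5 -5)], sign=-1
B: triangle coeff Δ(1,7,8) = 1/2040; Σ_t [0,0]: t=0:+1/50803200 = 1/50803200; (3j)²=3/170 [(1 7 8; -1 0 1)], sign=-1
I_A²/I_B² = (13/680)/(3/170) = 13/12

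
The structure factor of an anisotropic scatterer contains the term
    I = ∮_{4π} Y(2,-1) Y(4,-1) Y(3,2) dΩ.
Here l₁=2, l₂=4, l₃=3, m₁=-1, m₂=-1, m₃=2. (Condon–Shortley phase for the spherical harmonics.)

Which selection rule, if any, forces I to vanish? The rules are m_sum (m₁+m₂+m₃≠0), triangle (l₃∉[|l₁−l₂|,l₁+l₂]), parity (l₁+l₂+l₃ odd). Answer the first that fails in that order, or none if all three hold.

Σmᵢ = 0  ✓
l₃∈[|l₁−l₂|,l₁+l₂]=[2,6], have l₃=3  ✓
Σlᵢ = 9 ⇒ odd  ✗

parity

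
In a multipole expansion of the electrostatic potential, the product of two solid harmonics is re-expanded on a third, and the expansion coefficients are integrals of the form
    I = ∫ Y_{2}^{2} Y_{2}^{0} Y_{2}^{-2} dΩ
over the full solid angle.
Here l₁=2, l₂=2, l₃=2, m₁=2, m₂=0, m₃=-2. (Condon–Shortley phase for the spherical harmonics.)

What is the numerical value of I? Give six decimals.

m-sum 0 ✓  L=6 even ✓  0≤2≤4 ✓
Π(2lᵢ+1) = 5×5×5 = 125
triangle coeff Δ(2,2,2) = 1/630
Σ_t [0,2]: t=0:+1/8 t=1:−1/1 t=2:+1/8 = -3/4
(3j)²=2/35 [(2 2 2; 0 0 0)], sign=-1
Σ_t [0,0]: t=0:+1/8 = 1/8
(3j)²=2/35 [(2 2 2; 2 0 -2)], sign=+1
⇒ 4πI² = 20/49
I = (-1)√(20/49/(4π)) = -0.18022375

-0.180224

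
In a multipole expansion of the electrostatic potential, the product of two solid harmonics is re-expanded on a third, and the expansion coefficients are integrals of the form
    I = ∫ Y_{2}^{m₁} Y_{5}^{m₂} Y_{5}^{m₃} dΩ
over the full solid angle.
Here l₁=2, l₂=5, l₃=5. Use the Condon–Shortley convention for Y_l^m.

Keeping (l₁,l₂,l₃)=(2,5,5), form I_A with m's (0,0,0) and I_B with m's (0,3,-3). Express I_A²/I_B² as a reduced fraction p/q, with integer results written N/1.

100/1

Shared (l₁,l₂,l₃)=(2,5,5): N and (l;000)² cancel in I_A²/I_B².
A: Δ = 2!·2!·8!/13! = 1/38610; Racah Σ t=0..2: t=0:+1/2880 t=1:−1/576 t=2:+1/2880 = -1/960; ⇒ 3j(2 5 5; 0 0 0)² = 10/429, sgn +1
B: Δ = 2!·2!·8!/13! = 1/38610; Racah Σ t=0..2: t=0:+1/161280 t=1:−1/5040 t=2:+1/5760 = -1/53760; ⇒ 3j(2 5 5; 0 3 -3)² = 1/4290, sgn -1
I_A²/I_B² = (10/429)/(1/4290) = 100/1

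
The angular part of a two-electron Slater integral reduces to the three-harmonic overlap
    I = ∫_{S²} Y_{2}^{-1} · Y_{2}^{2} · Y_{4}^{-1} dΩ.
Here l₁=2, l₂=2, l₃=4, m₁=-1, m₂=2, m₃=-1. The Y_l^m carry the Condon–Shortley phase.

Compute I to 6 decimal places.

-0.090112

Rules hold: Σm=0, L=8 even, 0≤4≤4.
N = 5·5·9 = 225
Δ = 0!·4!·4!/9! = 1/630
Racah Σ t=0..0: t=0:+1/16 = 1/16
⇒ 3j(2 2 4; 0 0 0)² = 2/35, sgn +1
Racah Σ t=0..0: t=0:+1/144 = 1/144
⇒ 3j(2 2 4; -1 2 -1)² = 1/126, sgn -1
4πI² = N·(3j₀)²·(3jₘ)² = 5/49
I = -1·√(0.102041/4π) = -0.09011188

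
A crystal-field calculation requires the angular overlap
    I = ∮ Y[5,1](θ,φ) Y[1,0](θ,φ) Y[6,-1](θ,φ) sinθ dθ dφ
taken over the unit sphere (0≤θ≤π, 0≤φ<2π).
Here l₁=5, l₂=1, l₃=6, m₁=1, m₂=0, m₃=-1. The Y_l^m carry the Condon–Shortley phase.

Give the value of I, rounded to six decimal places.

Checks pass: Σm=0; 12 even; l₃=6∈[4,6].
(2·5+1)(2·1+1)(2·6+1) = 429
Δ: 0! 10! 2! / 13! → 1/858
sum: t=0:+1/14400 = 1/14400
3j²(5 1 6; 0 0 0) = Δ·Π!·Σ² = 6/143  (sign +1)
sum: t=0:+1/17280 = 1/17280
3j²(5 1 6; 1 0 -1) = Δ·Π!·Σ² = 35/858  (sign -1)
combine: 4πI² = 429·6/143·35/858 = 105/143
take √, sign -1: I = -0.24172507

-0.241725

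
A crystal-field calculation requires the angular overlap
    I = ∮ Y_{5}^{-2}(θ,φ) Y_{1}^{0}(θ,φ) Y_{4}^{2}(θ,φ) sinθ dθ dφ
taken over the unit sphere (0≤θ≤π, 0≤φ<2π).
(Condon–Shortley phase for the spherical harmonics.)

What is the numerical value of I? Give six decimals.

0.225034

Rules hold: Σm=0, L=10 even, 4≤4≤6.
N = 11·3·9 = 297
Δ = 2!·8!·0!/11! = 1/495
Racah Σ t=1..1: t=1:−1/576 = -1/576
⇒ 3j(5 1 4; 0 0 0)² = 5/99, sgn -1
Racah Σ t=1..1: t=1:−1/1440 = -1/1440
⇒ 3j(5 1 4; -2 0 2)² = 7/165, sgn -1
4πI² = N·(3j₀)²·(3jₘ)² = 7/11
I = +1·√(0.636364/4π) = 0.22503380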